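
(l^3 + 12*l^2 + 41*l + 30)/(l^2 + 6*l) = l + 6 + 5/l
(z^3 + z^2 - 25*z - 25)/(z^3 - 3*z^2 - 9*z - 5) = (z + 5)/(z + 1)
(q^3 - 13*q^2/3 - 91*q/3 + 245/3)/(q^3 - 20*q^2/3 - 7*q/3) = (3*q^2 + 8*q - 35)/(q*(3*q + 1))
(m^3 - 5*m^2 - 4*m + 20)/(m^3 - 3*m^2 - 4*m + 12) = (m - 5)/(m - 3)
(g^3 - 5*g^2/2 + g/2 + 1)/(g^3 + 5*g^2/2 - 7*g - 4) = (g - 1)/(g + 4)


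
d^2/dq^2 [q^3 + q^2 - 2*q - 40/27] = 6*q + 2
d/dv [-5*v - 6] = -5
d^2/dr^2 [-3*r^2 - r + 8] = -6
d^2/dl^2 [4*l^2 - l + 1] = 8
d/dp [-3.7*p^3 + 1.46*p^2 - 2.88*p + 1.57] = -11.1*p^2 + 2.92*p - 2.88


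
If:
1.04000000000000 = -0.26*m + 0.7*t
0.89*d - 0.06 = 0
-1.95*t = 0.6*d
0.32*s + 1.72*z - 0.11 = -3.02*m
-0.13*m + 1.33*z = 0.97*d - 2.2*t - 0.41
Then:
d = 0.07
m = -4.06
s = 41.96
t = -0.02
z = -0.62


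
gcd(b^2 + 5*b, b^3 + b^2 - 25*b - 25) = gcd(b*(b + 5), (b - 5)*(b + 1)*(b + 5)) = b + 5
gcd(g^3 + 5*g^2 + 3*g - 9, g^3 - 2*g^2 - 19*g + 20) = g - 1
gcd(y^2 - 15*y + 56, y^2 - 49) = y - 7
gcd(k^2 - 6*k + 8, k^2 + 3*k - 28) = k - 4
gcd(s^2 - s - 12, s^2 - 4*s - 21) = s + 3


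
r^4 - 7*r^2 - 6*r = r*(r - 3)*(r + 1)*(r + 2)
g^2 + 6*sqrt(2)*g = g*(g + 6*sqrt(2))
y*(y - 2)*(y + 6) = y^3 + 4*y^2 - 12*y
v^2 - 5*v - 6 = (v - 6)*(v + 1)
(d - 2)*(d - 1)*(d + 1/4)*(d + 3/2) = d^4 - 5*d^3/4 - 23*d^2/8 + 19*d/8 + 3/4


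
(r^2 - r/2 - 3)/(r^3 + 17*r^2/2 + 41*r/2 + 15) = (r - 2)/(r^2 + 7*r + 10)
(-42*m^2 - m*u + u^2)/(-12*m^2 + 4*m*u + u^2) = (-7*m + u)/(-2*m + u)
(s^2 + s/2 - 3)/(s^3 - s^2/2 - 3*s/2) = (s + 2)/(s*(s + 1))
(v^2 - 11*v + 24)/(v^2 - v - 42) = (-v^2 + 11*v - 24)/(-v^2 + v + 42)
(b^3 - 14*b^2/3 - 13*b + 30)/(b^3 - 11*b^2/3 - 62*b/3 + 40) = (b + 3)/(b + 4)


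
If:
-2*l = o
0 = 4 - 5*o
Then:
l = -2/5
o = 4/5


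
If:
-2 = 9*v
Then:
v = -2/9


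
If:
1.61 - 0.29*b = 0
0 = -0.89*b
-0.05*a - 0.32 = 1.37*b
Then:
No Solution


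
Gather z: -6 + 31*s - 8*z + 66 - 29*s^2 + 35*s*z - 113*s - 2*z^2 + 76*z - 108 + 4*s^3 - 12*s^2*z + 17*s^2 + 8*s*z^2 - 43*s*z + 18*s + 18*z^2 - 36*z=4*s^3 - 12*s^2 - 64*s + z^2*(8*s + 16) + z*(-12*s^2 - 8*s + 32) - 48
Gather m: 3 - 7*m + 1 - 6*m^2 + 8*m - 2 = -6*m^2 + m + 2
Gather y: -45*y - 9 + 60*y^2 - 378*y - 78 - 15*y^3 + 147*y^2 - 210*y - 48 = -15*y^3 + 207*y^2 - 633*y - 135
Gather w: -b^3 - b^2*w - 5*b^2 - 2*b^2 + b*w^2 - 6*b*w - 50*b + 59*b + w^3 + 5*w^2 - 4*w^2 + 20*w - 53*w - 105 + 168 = -b^3 - 7*b^2 + 9*b + w^3 + w^2*(b + 1) + w*(-b^2 - 6*b - 33) + 63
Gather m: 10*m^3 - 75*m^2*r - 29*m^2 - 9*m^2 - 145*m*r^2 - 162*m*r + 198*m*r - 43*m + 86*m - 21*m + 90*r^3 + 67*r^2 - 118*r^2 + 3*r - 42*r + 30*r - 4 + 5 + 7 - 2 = 10*m^3 + m^2*(-75*r - 38) + m*(-145*r^2 + 36*r + 22) + 90*r^3 - 51*r^2 - 9*r + 6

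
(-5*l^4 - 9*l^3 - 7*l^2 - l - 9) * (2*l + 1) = -10*l^5 - 23*l^4 - 23*l^3 - 9*l^2 - 19*l - 9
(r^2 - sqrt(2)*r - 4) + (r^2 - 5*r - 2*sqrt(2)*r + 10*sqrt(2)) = 2*r^2 - 5*r - 3*sqrt(2)*r - 4 + 10*sqrt(2)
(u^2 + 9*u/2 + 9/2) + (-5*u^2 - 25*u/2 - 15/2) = -4*u^2 - 8*u - 3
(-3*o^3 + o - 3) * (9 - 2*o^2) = 6*o^5 - 29*o^3 + 6*o^2 + 9*o - 27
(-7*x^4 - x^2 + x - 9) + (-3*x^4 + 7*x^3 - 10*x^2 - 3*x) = -10*x^4 + 7*x^3 - 11*x^2 - 2*x - 9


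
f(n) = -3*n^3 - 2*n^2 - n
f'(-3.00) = -70.00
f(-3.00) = 66.00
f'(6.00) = -349.00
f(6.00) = -726.00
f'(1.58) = -29.79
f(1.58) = -18.41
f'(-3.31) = -86.36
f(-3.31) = 90.19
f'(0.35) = -3.50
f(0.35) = -0.72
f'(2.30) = -57.81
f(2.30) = -49.38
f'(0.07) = -1.32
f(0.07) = -0.08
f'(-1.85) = -24.40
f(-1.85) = 14.00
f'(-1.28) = -10.63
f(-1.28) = 4.29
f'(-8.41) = -603.91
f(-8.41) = 1651.42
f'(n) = -9*n^2 - 4*n - 1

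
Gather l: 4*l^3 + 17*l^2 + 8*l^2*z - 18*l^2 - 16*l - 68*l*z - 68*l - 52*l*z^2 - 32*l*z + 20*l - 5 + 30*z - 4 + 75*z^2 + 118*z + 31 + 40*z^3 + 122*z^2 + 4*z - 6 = 4*l^3 + l^2*(8*z - 1) + l*(-52*z^2 - 100*z - 64) + 40*z^3 + 197*z^2 + 152*z + 16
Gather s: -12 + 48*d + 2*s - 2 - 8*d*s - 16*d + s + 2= 32*d + s*(3 - 8*d) - 12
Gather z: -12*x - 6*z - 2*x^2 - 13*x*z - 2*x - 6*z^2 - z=-2*x^2 - 14*x - 6*z^2 + z*(-13*x - 7)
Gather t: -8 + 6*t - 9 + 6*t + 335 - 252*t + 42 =360 - 240*t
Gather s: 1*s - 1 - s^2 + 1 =-s^2 + s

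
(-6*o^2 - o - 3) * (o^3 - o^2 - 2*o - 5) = -6*o^5 + 5*o^4 + 10*o^3 + 35*o^2 + 11*o + 15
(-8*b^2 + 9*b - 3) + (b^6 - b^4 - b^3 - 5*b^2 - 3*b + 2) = b^6 - b^4 - b^3 - 13*b^2 + 6*b - 1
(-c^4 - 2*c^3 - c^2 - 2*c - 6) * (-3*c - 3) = 3*c^5 + 9*c^4 + 9*c^3 + 9*c^2 + 24*c + 18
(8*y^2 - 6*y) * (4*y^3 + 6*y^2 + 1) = 32*y^5 + 24*y^4 - 36*y^3 + 8*y^2 - 6*y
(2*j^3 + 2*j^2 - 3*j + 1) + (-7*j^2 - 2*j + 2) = 2*j^3 - 5*j^2 - 5*j + 3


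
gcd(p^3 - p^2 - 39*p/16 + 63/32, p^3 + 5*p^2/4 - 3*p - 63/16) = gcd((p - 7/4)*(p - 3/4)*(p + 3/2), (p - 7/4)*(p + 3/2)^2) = p^2 - p/4 - 21/8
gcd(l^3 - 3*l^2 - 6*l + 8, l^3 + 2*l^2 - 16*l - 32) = l^2 - 2*l - 8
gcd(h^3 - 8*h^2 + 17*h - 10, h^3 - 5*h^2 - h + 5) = h^2 - 6*h + 5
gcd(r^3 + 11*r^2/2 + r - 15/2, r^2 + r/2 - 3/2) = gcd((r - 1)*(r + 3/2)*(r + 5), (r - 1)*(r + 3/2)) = r^2 + r/2 - 3/2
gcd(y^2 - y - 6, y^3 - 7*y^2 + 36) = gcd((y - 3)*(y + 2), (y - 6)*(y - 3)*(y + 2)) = y^2 - y - 6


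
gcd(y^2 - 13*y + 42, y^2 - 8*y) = 1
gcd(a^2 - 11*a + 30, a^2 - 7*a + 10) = a - 5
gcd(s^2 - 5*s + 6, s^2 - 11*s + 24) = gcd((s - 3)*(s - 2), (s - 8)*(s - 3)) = s - 3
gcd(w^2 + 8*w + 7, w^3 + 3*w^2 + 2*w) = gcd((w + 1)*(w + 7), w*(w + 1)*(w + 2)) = w + 1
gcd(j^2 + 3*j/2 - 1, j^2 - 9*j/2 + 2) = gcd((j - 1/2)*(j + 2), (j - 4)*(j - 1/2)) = j - 1/2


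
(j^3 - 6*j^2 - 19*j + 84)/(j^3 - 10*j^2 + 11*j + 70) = (j^2 + j - 12)/(j^2 - 3*j - 10)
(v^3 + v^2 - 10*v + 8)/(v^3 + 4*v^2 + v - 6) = (v^2 + 2*v - 8)/(v^2 + 5*v + 6)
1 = 1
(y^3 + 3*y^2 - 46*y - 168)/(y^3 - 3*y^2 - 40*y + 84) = (y + 4)/(y - 2)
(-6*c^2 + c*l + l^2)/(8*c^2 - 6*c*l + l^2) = (-3*c - l)/(4*c - l)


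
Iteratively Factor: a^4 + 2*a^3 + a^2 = (a)*(a^3 + 2*a^2 + a) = a^2*(a^2 + 2*a + 1) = a^2*(a + 1)*(a + 1)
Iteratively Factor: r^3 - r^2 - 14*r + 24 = (r + 4)*(r^2 - 5*r + 6) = (r - 3)*(r + 4)*(r - 2)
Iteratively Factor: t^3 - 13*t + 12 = (t + 4)*(t^2 - 4*t + 3) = (t - 3)*(t + 4)*(t - 1)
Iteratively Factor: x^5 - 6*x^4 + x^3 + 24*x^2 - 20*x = (x + 2)*(x^4 - 8*x^3 + 17*x^2 - 10*x) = x*(x + 2)*(x^3 - 8*x^2 + 17*x - 10) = x*(x - 5)*(x + 2)*(x^2 - 3*x + 2) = x*(x - 5)*(x - 1)*(x + 2)*(x - 2)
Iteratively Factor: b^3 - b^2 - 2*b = (b - 2)*(b^2 + b) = b*(b - 2)*(b + 1)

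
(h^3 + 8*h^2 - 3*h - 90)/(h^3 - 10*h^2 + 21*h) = (h^2 + 11*h + 30)/(h*(h - 7))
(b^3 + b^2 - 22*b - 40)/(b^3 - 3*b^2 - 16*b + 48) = (b^2 - 3*b - 10)/(b^2 - 7*b + 12)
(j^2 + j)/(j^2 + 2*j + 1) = j/(j + 1)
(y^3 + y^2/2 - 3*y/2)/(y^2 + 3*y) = (2*y^2 + y - 3)/(2*(y + 3))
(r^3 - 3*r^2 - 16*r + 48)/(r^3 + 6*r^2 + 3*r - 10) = (r^3 - 3*r^2 - 16*r + 48)/(r^3 + 6*r^2 + 3*r - 10)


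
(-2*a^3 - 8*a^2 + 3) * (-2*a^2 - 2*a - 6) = 4*a^5 + 20*a^4 + 28*a^3 + 42*a^2 - 6*a - 18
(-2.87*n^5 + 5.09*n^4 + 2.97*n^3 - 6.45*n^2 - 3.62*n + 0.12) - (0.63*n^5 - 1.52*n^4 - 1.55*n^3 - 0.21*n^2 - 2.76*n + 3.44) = -3.5*n^5 + 6.61*n^4 + 4.52*n^3 - 6.24*n^2 - 0.86*n - 3.32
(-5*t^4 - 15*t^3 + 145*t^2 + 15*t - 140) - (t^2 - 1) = -5*t^4 - 15*t^3 + 144*t^2 + 15*t - 139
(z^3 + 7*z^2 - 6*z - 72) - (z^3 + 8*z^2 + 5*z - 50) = -z^2 - 11*z - 22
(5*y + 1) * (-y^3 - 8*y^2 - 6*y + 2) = -5*y^4 - 41*y^3 - 38*y^2 + 4*y + 2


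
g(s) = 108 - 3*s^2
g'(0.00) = 0.00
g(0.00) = 108.00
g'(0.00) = 0.00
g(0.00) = 108.00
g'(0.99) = -5.94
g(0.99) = 105.06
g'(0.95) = -5.70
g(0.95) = 105.29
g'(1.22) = -7.32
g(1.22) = 103.53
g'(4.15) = -24.90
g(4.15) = 56.33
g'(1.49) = -8.94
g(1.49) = 101.34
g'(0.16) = -0.96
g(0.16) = 107.92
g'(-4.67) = 28.02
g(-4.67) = 42.57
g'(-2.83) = 16.98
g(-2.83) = 83.97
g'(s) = -6*s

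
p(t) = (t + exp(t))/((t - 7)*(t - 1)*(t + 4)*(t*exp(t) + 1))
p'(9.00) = 0.00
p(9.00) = 0.00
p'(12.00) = 0.00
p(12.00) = 0.00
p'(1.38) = 0.23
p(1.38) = -0.07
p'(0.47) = 0.13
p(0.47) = 0.08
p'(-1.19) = 0.03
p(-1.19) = -0.03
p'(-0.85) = 0.05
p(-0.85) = -0.01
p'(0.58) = 0.20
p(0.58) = 0.09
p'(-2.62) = 0.04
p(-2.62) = -0.07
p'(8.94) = -0.00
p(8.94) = 0.00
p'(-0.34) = 0.06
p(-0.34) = 0.01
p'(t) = (t + exp(t))*(-t*exp(t) - exp(t))/((t - 7)*(t - 1)*(t + 4)*(t*exp(t) + 1)^2) + (exp(t) + 1)/((t - 7)*(t - 1)*(t + 4)*(t*exp(t) + 1)) - (t + exp(t))/((t - 7)*(t - 1)*(t + 4)^2*(t*exp(t) + 1)) - (t + exp(t))/((t - 7)*(t - 1)^2*(t + 4)*(t*exp(t) + 1)) - (t + exp(t))/((t - 7)^2*(t - 1)*(t + 4)*(t*exp(t) + 1))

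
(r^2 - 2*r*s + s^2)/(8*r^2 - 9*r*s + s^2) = (r - s)/(8*r - s)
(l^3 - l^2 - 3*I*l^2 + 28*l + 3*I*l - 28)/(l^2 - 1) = (l^2 - 3*I*l + 28)/(l + 1)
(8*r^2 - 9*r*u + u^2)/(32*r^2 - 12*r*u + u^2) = (r - u)/(4*r - u)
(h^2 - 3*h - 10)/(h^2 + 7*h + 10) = (h - 5)/(h + 5)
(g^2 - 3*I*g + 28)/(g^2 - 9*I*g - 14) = (g + 4*I)/(g - 2*I)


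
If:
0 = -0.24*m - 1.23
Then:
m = -5.12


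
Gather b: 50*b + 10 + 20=50*b + 30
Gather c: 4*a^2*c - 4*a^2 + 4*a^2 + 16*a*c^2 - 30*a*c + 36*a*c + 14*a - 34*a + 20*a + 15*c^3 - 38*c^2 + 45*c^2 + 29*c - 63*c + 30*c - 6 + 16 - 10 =15*c^3 + c^2*(16*a + 7) + c*(4*a^2 + 6*a - 4)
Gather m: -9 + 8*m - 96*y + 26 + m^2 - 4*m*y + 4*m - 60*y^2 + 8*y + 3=m^2 + m*(12 - 4*y) - 60*y^2 - 88*y + 20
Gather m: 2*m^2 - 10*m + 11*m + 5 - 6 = 2*m^2 + m - 1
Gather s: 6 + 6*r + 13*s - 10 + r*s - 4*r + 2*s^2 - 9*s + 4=2*r + 2*s^2 + s*(r + 4)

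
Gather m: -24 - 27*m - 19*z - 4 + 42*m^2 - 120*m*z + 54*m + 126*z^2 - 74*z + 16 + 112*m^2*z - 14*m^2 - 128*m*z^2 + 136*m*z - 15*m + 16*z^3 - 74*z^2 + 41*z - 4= m^2*(112*z + 28) + m*(-128*z^2 + 16*z + 12) + 16*z^3 + 52*z^2 - 52*z - 16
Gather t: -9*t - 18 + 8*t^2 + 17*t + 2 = 8*t^2 + 8*t - 16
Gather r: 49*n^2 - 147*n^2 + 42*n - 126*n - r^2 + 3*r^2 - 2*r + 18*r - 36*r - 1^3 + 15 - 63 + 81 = -98*n^2 - 84*n + 2*r^2 - 20*r + 32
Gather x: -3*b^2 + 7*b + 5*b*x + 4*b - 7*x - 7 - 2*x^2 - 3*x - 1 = -3*b^2 + 11*b - 2*x^2 + x*(5*b - 10) - 8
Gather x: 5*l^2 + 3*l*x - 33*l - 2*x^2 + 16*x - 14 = 5*l^2 - 33*l - 2*x^2 + x*(3*l + 16) - 14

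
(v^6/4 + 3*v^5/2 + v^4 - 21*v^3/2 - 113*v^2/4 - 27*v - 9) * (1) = v^6/4 + 3*v^5/2 + v^4 - 21*v^3/2 - 113*v^2/4 - 27*v - 9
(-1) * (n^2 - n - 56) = -n^2 + n + 56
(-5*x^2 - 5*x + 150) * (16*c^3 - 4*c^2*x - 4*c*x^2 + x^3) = -80*c^3*x^2 - 80*c^3*x + 2400*c^3 + 20*c^2*x^3 + 20*c^2*x^2 - 600*c^2*x + 20*c*x^4 + 20*c*x^3 - 600*c*x^2 - 5*x^5 - 5*x^4 + 150*x^3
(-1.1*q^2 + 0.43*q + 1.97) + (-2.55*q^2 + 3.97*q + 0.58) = -3.65*q^2 + 4.4*q + 2.55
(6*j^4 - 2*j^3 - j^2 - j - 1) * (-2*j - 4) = -12*j^5 - 20*j^4 + 10*j^3 + 6*j^2 + 6*j + 4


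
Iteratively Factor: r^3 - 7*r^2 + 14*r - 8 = (r - 1)*(r^2 - 6*r + 8) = (r - 4)*(r - 1)*(r - 2)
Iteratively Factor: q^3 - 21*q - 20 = (q + 4)*(q^2 - 4*q - 5) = (q - 5)*(q + 4)*(q + 1)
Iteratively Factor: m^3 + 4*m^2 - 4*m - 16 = (m + 2)*(m^2 + 2*m - 8) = (m - 2)*(m + 2)*(m + 4)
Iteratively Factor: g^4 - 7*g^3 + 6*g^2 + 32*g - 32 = (g - 1)*(g^3 - 6*g^2 + 32) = (g - 4)*(g - 1)*(g^2 - 2*g - 8) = (g - 4)*(g - 1)*(g + 2)*(g - 4)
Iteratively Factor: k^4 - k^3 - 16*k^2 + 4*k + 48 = (k - 4)*(k^3 + 3*k^2 - 4*k - 12) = (k - 4)*(k + 3)*(k^2 - 4) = (k - 4)*(k + 2)*(k + 3)*(k - 2)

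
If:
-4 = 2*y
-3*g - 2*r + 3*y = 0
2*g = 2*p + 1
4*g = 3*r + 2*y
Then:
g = -26/17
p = -69/34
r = -12/17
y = -2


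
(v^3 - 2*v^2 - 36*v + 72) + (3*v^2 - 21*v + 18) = v^3 + v^2 - 57*v + 90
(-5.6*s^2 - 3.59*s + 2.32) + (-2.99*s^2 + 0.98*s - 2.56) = -8.59*s^2 - 2.61*s - 0.24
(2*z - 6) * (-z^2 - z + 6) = -2*z^3 + 4*z^2 + 18*z - 36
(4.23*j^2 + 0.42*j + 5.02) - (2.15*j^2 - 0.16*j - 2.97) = 2.08*j^2 + 0.58*j + 7.99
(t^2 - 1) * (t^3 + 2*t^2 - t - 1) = t^5 + 2*t^4 - 2*t^3 - 3*t^2 + t + 1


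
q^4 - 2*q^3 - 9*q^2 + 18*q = q*(q - 3)*(q - 2)*(q + 3)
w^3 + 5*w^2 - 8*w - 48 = (w - 3)*(w + 4)^2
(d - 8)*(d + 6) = d^2 - 2*d - 48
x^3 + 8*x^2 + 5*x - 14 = (x - 1)*(x + 2)*(x + 7)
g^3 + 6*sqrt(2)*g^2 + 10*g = g*(g + sqrt(2))*(g + 5*sqrt(2))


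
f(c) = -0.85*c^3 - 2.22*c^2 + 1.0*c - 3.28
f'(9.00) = -245.51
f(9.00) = -793.75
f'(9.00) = -245.51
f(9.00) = -793.75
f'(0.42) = -1.31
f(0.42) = -3.31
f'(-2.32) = -2.42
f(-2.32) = -6.93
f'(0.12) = 0.43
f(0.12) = -3.19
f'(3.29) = -41.21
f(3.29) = -54.29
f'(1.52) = -11.64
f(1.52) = -9.87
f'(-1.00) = 2.89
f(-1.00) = -5.65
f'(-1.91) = 0.18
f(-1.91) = -7.37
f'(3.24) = -40.15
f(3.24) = -52.26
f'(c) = -2.55*c^2 - 4.44*c + 1.0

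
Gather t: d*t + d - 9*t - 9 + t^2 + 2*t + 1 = d + t^2 + t*(d - 7) - 8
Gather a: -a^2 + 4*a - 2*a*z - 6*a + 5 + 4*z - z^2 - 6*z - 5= -a^2 + a*(-2*z - 2) - z^2 - 2*z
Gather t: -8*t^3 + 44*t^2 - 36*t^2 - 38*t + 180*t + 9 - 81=-8*t^3 + 8*t^2 + 142*t - 72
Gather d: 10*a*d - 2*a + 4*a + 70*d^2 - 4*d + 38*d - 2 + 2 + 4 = 2*a + 70*d^2 + d*(10*a + 34) + 4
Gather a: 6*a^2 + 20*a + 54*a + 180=6*a^2 + 74*a + 180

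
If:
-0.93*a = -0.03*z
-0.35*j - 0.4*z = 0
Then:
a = 0.032258064516129*z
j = -1.14285714285714*z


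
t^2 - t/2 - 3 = (t - 2)*(t + 3/2)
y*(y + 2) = y^2 + 2*y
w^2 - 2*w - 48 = (w - 8)*(w + 6)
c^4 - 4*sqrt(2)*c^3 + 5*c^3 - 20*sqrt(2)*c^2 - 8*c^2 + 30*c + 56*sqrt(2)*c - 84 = (c - 2)*(c + 7)*(c - 3*sqrt(2))*(c - sqrt(2))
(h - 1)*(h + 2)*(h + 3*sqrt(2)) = h^3 + h^2 + 3*sqrt(2)*h^2 - 2*h + 3*sqrt(2)*h - 6*sqrt(2)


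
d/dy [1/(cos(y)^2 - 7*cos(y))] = (2*cos(y) - 7)*sin(y)/((cos(y) - 7)^2*cos(y)^2)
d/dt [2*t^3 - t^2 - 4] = 2*t*(3*t - 1)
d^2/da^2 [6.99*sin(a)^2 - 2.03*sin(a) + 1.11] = 2.03*sin(a) + 13.98*cos(2*a)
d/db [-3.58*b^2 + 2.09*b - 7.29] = 2.09 - 7.16*b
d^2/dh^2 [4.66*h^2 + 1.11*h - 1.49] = 9.32000000000000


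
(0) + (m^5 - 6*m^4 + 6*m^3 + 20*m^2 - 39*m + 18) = m^5 - 6*m^4 + 6*m^3 + 20*m^2 - 39*m + 18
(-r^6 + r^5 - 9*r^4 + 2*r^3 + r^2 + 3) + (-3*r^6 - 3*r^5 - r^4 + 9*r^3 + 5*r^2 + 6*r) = -4*r^6 - 2*r^5 - 10*r^4 + 11*r^3 + 6*r^2 + 6*r + 3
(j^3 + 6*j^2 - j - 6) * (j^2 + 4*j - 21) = j^5 + 10*j^4 + 2*j^3 - 136*j^2 - 3*j + 126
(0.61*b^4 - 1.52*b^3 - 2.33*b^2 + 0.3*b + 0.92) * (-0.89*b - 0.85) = -0.5429*b^5 + 0.8343*b^4 + 3.3657*b^3 + 1.7135*b^2 - 1.0738*b - 0.782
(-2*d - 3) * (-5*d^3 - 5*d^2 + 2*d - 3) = 10*d^4 + 25*d^3 + 11*d^2 + 9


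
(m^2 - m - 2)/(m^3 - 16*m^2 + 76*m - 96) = (m + 1)/(m^2 - 14*m + 48)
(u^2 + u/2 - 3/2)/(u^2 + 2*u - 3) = (u + 3/2)/(u + 3)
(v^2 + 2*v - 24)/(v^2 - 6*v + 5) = (v^2 + 2*v - 24)/(v^2 - 6*v + 5)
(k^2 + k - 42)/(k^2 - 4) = (k^2 + k - 42)/(k^2 - 4)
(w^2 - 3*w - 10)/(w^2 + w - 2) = (w - 5)/(w - 1)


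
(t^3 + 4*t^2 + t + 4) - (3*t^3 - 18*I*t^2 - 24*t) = -2*t^3 + 4*t^2 + 18*I*t^2 + 25*t + 4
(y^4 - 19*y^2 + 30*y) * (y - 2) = y^5 - 2*y^4 - 19*y^3 + 68*y^2 - 60*y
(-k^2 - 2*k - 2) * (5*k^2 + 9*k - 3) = -5*k^4 - 19*k^3 - 25*k^2 - 12*k + 6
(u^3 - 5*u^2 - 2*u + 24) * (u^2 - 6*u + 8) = u^5 - 11*u^4 + 36*u^3 - 4*u^2 - 160*u + 192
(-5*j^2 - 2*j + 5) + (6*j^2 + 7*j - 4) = j^2 + 5*j + 1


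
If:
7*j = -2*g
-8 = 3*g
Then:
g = -8/3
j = 16/21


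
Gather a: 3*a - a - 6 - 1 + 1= 2*a - 6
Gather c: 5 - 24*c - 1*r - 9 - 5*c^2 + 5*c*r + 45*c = -5*c^2 + c*(5*r + 21) - r - 4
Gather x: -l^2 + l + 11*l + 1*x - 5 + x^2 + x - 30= -l^2 + 12*l + x^2 + 2*x - 35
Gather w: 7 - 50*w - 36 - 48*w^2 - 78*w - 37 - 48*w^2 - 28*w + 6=-96*w^2 - 156*w - 60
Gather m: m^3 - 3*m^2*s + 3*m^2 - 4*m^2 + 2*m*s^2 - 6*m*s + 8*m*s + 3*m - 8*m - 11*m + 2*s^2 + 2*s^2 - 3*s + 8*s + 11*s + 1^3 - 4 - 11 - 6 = m^3 + m^2*(-3*s - 1) + m*(2*s^2 + 2*s - 16) + 4*s^2 + 16*s - 20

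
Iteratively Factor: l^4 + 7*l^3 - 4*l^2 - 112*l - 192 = (l + 4)*(l^3 + 3*l^2 - 16*l - 48) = (l - 4)*(l + 4)*(l^2 + 7*l + 12) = (l - 4)*(l + 4)^2*(l + 3)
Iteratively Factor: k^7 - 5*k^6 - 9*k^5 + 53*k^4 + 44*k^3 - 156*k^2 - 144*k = (k - 3)*(k^6 - 2*k^5 - 15*k^4 + 8*k^3 + 68*k^2 + 48*k) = (k - 3)*(k + 1)*(k^5 - 3*k^4 - 12*k^3 + 20*k^2 + 48*k) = (k - 4)*(k - 3)*(k + 1)*(k^4 + k^3 - 8*k^2 - 12*k) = (k - 4)*(k - 3)*(k + 1)*(k + 2)*(k^3 - k^2 - 6*k) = (k - 4)*(k - 3)*(k + 1)*(k + 2)^2*(k^2 - 3*k) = (k - 4)*(k - 3)^2*(k + 1)*(k + 2)^2*(k)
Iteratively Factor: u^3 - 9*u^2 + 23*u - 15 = (u - 3)*(u^2 - 6*u + 5) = (u - 3)*(u - 1)*(u - 5)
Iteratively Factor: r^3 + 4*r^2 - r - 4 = (r + 4)*(r^2 - 1) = (r - 1)*(r + 4)*(r + 1)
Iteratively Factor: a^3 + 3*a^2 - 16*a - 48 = (a - 4)*(a^2 + 7*a + 12) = (a - 4)*(a + 3)*(a + 4)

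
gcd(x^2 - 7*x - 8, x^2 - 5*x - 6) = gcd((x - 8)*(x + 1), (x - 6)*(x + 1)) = x + 1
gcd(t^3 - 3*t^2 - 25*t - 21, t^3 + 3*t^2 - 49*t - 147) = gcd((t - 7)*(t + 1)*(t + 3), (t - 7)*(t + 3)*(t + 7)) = t^2 - 4*t - 21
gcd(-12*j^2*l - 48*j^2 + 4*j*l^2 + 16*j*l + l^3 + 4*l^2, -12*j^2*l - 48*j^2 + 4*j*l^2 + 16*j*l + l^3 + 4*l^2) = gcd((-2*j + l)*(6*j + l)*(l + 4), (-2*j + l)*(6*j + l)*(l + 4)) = 12*j^2*l + 48*j^2 - 4*j*l^2 - 16*j*l - l^3 - 4*l^2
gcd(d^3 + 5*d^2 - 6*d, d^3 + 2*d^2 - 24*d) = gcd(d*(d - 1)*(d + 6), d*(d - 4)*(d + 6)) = d^2 + 6*d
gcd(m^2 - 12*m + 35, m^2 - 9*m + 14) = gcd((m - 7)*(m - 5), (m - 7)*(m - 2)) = m - 7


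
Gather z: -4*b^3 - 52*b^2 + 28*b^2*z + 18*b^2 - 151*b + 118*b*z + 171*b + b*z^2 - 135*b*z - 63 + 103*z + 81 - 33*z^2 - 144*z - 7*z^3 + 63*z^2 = -4*b^3 - 34*b^2 + 20*b - 7*z^3 + z^2*(b + 30) + z*(28*b^2 - 17*b - 41) + 18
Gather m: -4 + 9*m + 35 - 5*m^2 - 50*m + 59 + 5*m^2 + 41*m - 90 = 0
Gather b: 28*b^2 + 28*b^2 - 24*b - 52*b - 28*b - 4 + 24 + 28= 56*b^2 - 104*b + 48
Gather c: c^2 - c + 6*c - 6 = c^2 + 5*c - 6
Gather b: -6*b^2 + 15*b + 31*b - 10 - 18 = -6*b^2 + 46*b - 28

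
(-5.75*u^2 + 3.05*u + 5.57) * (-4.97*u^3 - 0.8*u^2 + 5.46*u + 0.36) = 28.5775*u^5 - 10.5585*u^4 - 61.5179*u^3 + 10.127*u^2 + 31.5102*u + 2.0052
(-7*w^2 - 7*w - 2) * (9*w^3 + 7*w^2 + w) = -63*w^5 - 112*w^4 - 74*w^3 - 21*w^2 - 2*w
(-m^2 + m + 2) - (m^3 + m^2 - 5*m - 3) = -m^3 - 2*m^2 + 6*m + 5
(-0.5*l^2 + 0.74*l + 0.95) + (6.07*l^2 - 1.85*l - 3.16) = 5.57*l^2 - 1.11*l - 2.21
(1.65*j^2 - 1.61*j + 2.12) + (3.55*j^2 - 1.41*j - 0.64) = 5.2*j^2 - 3.02*j + 1.48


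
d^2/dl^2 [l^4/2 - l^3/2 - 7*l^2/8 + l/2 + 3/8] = 6*l^2 - 3*l - 7/4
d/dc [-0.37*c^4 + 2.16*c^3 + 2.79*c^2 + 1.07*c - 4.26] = -1.48*c^3 + 6.48*c^2 + 5.58*c + 1.07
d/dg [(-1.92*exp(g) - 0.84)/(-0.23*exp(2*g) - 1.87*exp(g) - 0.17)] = (-(0.46*exp(g) + 1.87)*(1.92*exp(g) + 0.84) + 0.4416*exp(2*g) + 3.5904*exp(g) + 0.3264)*exp(g)/(0.23*exp(2*g) + 1.87*exp(g) + 0.17)^2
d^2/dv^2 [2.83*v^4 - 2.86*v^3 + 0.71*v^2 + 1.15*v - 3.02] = 33.96*v^2 - 17.16*v + 1.42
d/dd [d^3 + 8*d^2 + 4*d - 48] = 3*d^2 + 16*d + 4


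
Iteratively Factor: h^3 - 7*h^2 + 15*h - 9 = (h - 1)*(h^2 - 6*h + 9) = (h - 3)*(h - 1)*(h - 3)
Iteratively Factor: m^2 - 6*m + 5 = (m - 1)*(m - 5)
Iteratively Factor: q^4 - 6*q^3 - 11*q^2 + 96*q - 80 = (q - 5)*(q^3 - q^2 - 16*q + 16) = (q - 5)*(q - 1)*(q^2 - 16) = (q - 5)*(q - 1)*(q + 4)*(q - 4)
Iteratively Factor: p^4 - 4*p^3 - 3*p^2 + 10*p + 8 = (p + 1)*(p^3 - 5*p^2 + 2*p + 8) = (p - 4)*(p + 1)*(p^2 - p - 2) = (p - 4)*(p - 2)*(p + 1)*(p + 1)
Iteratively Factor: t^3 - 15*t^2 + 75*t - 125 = (t - 5)*(t^2 - 10*t + 25) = (t - 5)^2*(t - 5)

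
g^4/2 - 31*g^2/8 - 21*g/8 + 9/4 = (g/2 + 1)*(g - 3)*(g - 1/2)*(g + 3/2)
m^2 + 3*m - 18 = (m - 3)*(m + 6)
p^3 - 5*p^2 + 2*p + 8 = (p - 4)*(p - 2)*(p + 1)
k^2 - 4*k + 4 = (k - 2)^2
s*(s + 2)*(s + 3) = s^3 + 5*s^2 + 6*s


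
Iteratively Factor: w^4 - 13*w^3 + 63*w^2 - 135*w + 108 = (w - 4)*(w^3 - 9*w^2 + 27*w - 27) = (w - 4)*(w - 3)*(w^2 - 6*w + 9) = (w - 4)*(w - 3)^2*(w - 3)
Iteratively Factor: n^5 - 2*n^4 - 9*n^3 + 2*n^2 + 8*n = (n)*(n^4 - 2*n^3 - 9*n^2 + 2*n + 8) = n*(n + 1)*(n^3 - 3*n^2 - 6*n + 8) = n*(n + 1)*(n + 2)*(n^2 - 5*n + 4) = n*(n - 4)*(n + 1)*(n + 2)*(n - 1)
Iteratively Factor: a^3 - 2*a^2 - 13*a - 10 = (a + 1)*(a^2 - 3*a - 10) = (a + 1)*(a + 2)*(a - 5)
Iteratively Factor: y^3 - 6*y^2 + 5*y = (y)*(y^2 - 6*y + 5) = y*(y - 1)*(y - 5)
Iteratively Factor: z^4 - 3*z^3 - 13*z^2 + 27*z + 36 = (z + 1)*(z^3 - 4*z^2 - 9*z + 36) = (z - 4)*(z + 1)*(z^2 - 9) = (z - 4)*(z - 3)*(z + 1)*(z + 3)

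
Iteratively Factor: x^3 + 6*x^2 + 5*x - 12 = (x + 4)*(x^2 + 2*x - 3) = (x - 1)*(x + 4)*(x + 3)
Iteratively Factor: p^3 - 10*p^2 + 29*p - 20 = (p - 5)*(p^2 - 5*p + 4) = (p - 5)*(p - 4)*(p - 1)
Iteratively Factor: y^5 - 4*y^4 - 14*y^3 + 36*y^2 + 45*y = (y - 5)*(y^4 + y^3 - 9*y^2 - 9*y) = y*(y - 5)*(y^3 + y^2 - 9*y - 9) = y*(y - 5)*(y + 1)*(y^2 - 9) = y*(y - 5)*(y + 1)*(y + 3)*(y - 3)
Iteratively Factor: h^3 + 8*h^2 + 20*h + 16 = (h + 4)*(h^2 + 4*h + 4) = (h + 2)*(h + 4)*(h + 2)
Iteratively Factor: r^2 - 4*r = (r - 4)*(r)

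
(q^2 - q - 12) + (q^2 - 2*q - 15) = 2*q^2 - 3*q - 27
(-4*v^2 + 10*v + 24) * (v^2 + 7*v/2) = -4*v^4 - 4*v^3 + 59*v^2 + 84*v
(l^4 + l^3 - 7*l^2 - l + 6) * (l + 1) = l^5 + 2*l^4 - 6*l^3 - 8*l^2 + 5*l + 6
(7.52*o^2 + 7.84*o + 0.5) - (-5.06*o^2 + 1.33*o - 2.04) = 12.58*o^2 + 6.51*o + 2.54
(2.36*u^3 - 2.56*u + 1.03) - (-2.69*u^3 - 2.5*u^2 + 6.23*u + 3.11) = 5.05*u^3 + 2.5*u^2 - 8.79*u - 2.08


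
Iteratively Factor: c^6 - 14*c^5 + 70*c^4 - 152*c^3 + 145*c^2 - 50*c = (c - 1)*(c^5 - 13*c^4 + 57*c^3 - 95*c^2 + 50*c) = (c - 1)^2*(c^4 - 12*c^3 + 45*c^2 - 50*c) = (c - 5)*(c - 1)^2*(c^3 - 7*c^2 + 10*c) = (c - 5)*(c - 2)*(c - 1)^2*(c^2 - 5*c) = c*(c - 5)*(c - 2)*(c - 1)^2*(c - 5)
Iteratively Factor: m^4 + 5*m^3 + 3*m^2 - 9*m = (m + 3)*(m^3 + 2*m^2 - 3*m) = m*(m + 3)*(m^2 + 2*m - 3) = m*(m + 3)^2*(m - 1)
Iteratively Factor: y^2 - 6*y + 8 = (y - 2)*(y - 4)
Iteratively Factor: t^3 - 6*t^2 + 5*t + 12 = (t - 3)*(t^2 - 3*t - 4) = (t - 4)*(t - 3)*(t + 1)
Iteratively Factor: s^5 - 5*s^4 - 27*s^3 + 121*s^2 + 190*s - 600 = (s + 3)*(s^4 - 8*s^3 - 3*s^2 + 130*s - 200) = (s + 3)*(s + 4)*(s^3 - 12*s^2 + 45*s - 50) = (s - 2)*(s + 3)*(s + 4)*(s^2 - 10*s + 25) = (s - 5)*(s - 2)*(s + 3)*(s + 4)*(s - 5)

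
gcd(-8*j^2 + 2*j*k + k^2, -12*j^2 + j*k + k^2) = 4*j + k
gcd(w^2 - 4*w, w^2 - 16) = w - 4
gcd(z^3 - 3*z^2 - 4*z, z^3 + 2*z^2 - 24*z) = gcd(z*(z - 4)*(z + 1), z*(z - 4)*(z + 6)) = z^2 - 4*z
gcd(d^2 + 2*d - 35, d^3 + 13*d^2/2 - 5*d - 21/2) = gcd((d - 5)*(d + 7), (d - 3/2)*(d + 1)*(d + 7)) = d + 7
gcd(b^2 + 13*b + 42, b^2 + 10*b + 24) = b + 6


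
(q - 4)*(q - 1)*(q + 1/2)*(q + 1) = q^4 - 7*q^3/2 - 3*q^2 + 7*q/2 + 2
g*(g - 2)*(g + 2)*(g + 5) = g^4 + 5*g^3 - 4*g^2 - 20*g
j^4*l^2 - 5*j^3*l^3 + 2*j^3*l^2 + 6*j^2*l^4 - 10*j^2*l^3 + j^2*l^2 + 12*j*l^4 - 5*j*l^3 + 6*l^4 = (j - 3*l)*(j - 2*l)*(j*l + l)^2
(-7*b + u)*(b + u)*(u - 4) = -7*b^2*u + 28*b^2 - 6*b*u^2 + 24*b*u + u^3 - 4*u^2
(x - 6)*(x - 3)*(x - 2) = x^3 - 11*x^2 + 36*x - 36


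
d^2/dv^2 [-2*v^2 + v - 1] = -4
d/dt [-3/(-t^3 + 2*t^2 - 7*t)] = 3*(-3*t^2 + 4*t - 7)/(t^2*(t^2 - 2*t + 7)^2)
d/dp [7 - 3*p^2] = -6*p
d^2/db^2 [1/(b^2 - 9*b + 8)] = 2*(-b^2 + 9*b + (2*b - 9)^2 - 8)/(b^2 - 9*b + 8)^3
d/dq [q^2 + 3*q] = 2*q + 3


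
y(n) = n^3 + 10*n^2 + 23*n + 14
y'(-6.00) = 11.00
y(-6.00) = 20.00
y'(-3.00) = -10.00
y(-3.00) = 8.00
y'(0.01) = 23.20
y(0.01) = 14.23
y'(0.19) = 26.91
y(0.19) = 18.74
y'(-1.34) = 1.59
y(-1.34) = -1.27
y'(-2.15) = -6.13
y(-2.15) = 0.84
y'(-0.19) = 19.31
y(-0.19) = 9.98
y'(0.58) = 35.61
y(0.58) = 30.90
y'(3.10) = 113.83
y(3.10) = 211.19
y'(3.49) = 129.34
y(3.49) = 258.58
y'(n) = 3*n^2 + 20*n + 23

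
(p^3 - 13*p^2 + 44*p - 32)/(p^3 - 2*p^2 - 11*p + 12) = (p - 8)/(p + 3)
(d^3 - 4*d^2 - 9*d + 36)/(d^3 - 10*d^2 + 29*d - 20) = (d^2 - 9)/(d^2 - 6*d + 5)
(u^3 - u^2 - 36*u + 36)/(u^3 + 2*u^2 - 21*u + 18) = (u - 6)/(u - 3)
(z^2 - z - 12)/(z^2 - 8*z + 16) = (z + 3)/(z - 4)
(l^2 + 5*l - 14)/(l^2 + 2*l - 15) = (l^2 + 5*l - 14)/(l^2 + 2*l - 15)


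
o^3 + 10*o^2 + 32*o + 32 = (o + 2)*(o + 4)^2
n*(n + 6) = n^2 + 6*n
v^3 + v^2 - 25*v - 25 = (v - 5)*(v + 1)*(v + 5)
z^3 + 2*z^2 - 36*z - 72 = (z - 6)*(z + 2)*(z + 6)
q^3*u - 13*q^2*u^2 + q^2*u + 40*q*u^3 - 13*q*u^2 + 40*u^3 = (q - 8*u)*(q - 5*u)*(q*u + u)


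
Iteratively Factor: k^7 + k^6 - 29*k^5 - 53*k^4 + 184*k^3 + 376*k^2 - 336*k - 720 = (k + 3)*(k^6 - 2*k^5 - 23*k^4 + 16*k^3 + 136*k^2 - 32*k - 240) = (k - 2)*(k + 3)*(k^5 - 23*k^3 - 30*k^2 + 76*k + 120) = (k - 2)*(k + 2)*(k + 3)*(k^4 - 2*k^3 - 19*k^2 + 8*k + 60) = (k - 2)^2*(k + 2)*(k + 3)*(k^3 - 19*k - 30) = (k - 2)^2*(k + 2)*(k + 3)^2*(k^2 - 3*k - 10) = (k - 5)*(k - 2)^2*(k + 2)*(k + 3)^2*(k + 2)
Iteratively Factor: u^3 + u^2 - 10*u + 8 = (u - 1)*(u^2 + 2*u - 8) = (u - 1)*(u + 4)*(u - 2)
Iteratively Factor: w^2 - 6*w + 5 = (w - 1)*(w - 5)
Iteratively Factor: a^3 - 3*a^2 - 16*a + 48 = (a - 4)*(a^2 + a - 12) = (a - 4)*(a + 4)*(a - 3)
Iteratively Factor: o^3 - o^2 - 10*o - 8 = (o - 4)*(o^2 + 3*o + 2) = (o - 4)*(o + 1)*(o + 2)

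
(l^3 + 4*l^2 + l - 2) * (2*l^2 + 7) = 2*l^5 + 8*l^4 + 9*l^3 + 24*l^2 + 7*l - 14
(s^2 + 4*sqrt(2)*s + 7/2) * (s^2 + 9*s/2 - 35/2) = s^4 + 9*s^3/2 + 4*sqrt(2)*s^3 - 14*s^2 + 18*sqrt(2)*s^2 - 70*sqrt(2)*s + 63*s/4 - 245/4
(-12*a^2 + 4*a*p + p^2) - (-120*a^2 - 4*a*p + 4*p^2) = 108*a^2 + 8*a*p - 3*p^2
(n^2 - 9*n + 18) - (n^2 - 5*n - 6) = 24 - 4*n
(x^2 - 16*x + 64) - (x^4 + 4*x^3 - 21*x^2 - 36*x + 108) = -x^4 - 4*x^3 + 22*x^2 + 20*x - 44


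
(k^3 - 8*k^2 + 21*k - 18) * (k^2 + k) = k^5 - 7*k^4 + 13*k^3 + 3*k^2 - 18*k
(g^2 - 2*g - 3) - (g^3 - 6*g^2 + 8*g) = -g^3 + 7*g^2 - 10*g - 3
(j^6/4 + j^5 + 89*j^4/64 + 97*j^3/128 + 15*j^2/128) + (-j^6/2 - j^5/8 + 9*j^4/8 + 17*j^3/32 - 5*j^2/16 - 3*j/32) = -j^6/4 + 7*j^5/8 + 161*j^4/64 + 165*j^3/128 - 25*j^2/128 - 3*j/32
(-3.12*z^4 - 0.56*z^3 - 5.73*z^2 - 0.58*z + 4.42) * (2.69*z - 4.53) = -8.3928*z^5 + 12.6272*z^4 - 12.8769*z^3 + 24.3967*z^2 + 14.5172*z - 20.0226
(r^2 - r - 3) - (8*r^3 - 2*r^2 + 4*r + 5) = -8*r^3 + 3*r^2 - 5*r - 8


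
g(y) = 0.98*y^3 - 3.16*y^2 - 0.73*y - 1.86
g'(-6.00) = 143.03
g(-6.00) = -322.92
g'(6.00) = 67.19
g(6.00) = 91.68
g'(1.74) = -2.83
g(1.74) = -7.53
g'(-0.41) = 2.36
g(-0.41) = -2.16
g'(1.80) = -2.58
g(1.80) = -7.70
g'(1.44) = -3.73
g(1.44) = -6.54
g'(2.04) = -1.39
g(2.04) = -8.18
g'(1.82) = -2.49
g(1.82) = -7.75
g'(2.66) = 3.26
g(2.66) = -7.72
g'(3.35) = 11.09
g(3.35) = -2.93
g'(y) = 2.94*y^2 - 6.32*y - 0.73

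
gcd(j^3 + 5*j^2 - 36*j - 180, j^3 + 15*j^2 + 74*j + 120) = j^2 + 11*j + 30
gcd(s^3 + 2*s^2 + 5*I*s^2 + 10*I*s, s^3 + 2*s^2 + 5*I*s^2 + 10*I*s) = s^3 + s^2*(2 + 5*I) + 10*I*s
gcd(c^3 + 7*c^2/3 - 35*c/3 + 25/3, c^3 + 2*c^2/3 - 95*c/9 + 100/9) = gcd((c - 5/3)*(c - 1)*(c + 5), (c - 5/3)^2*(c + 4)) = c - 5/3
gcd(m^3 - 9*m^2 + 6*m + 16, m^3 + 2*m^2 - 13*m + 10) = m - 2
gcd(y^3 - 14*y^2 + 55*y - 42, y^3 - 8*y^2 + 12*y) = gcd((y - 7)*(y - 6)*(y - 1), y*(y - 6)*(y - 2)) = y - 6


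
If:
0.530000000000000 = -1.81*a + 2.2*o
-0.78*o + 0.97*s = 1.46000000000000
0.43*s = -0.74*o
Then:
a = -1.02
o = -0.60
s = 1.03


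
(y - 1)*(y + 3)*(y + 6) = y^3 + 8*y^2 + 9*y - 18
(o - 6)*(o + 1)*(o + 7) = o^3 + 2*o^2 - 41*o - 42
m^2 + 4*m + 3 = (m + 1)*(m + 3)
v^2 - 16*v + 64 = (v - 8)^2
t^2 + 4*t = t*(t + 4)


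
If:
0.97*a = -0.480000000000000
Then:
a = -0.49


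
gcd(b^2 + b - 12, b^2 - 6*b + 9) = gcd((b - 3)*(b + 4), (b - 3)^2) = b - 3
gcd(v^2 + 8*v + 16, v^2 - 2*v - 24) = v + 4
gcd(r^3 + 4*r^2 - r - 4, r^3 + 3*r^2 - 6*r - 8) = r^2 + 5*r + 4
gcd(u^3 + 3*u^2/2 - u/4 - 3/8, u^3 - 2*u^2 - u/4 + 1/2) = u^2 - 1/4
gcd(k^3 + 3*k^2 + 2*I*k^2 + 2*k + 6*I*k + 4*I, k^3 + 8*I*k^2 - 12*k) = k + 2*I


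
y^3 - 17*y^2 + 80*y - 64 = (y - 8)^2*(y - 1)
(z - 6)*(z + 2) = z^2 - 4*z - 12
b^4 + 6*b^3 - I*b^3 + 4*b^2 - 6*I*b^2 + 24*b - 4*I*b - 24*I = (b + 6)*(b - 2*I)*(b - I)*(b + 2*I)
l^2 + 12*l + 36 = (l + 6)^2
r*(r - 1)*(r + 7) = r^3 + 6*r^2 - 7*r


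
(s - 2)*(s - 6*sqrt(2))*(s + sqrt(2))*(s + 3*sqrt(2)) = s^4 - 2*sqrt(2)*s^3 - 2*s^3 - 42*s^2 + 4*sqrt(2)*s^2 - 36*sqrt(2)*s + 84*s + 72*sqrt(2)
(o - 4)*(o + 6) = o^2 + 2*o - 24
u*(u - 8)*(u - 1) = u^3 - 9*u^2 + 8*u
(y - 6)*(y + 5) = y^2 - y - 30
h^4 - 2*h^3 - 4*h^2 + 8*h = h*(h - 2)^2*(h + 2)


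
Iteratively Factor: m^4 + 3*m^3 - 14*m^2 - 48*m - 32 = (m + 4)*(m^3 - m^2 - 10*m - 8) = (m + 1)*(m + 4)*(m^2 - 2*m - 8) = (m - 4)*(m + 1)*(m + 4)*(m + 2)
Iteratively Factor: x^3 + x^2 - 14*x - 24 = (x - 4)*(x^2 + 5*x + 6) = (x - 4)*(x + 3)*(x + 2)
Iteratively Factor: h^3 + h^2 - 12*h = (h)*(h^2 + h - 12) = h*(h - 3)*(h + 4)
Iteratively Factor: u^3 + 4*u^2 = (u)*(u^2 + 4*u) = u*(u + 4)*(u)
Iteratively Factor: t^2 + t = (t + 1)*(t)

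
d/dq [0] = 0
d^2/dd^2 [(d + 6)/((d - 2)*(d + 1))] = 2*(d^3 + 18*d^2 - 12*d + 16)/(d^6 - 3*d^5 - 3*d^4 + 11*d^3 + 6*d^2 - 12*d - 8)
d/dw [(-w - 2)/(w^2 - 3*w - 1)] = (-w^2 + 3*w + (w + 2)*(2*w - 3) + 1)/(-w^2 + 3*w + 1)^2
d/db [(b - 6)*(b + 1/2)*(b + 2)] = 3*b^2 - 7*b - 14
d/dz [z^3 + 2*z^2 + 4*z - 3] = 3*z^2 + 4*z + 4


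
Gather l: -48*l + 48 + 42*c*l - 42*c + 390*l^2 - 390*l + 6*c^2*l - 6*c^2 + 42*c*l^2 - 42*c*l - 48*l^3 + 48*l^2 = -6*c^2 - 42*c - 48*l^3 + l^2*(42*c + 438) + l*(6*c^2 - 438) + 48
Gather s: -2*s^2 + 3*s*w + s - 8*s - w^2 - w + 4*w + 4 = -2*s^2 + s*(3*w - 7) - w^2 + 3*w + 4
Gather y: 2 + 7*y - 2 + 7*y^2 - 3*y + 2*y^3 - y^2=2*y^3 + 6*y^2 + 4*y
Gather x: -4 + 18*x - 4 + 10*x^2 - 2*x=10*x^2 + 16*x - 8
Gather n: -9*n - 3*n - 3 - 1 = -12*n - 4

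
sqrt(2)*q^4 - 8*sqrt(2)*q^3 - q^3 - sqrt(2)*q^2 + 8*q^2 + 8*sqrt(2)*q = q*(q - 8)*(q - sqrt(2))*(sqrt(2)*q + 1)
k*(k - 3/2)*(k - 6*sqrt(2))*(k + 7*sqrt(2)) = k^4 - 3*k^3/2 + sqrt(2)*k^3 - 84*k^2 - 3*sqrt(2)*k^2/2 + 126*k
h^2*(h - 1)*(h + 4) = h^4 + 3*h^3 - 4*h^2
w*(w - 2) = w^2 - 2*w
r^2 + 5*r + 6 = (r + 2)*(r + 3)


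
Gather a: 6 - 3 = 3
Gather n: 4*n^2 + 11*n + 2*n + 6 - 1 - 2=4*n^2 + 13*n + 3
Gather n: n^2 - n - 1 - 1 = n^2 - n - 2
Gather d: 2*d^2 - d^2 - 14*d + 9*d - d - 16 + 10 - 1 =d^2 - 6*d - 7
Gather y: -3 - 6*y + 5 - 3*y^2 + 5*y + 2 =-3*y^2 - y + 4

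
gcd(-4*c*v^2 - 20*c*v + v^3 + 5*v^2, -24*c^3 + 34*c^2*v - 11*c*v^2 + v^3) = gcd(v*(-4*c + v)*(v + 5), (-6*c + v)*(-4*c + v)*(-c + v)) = -4*c + v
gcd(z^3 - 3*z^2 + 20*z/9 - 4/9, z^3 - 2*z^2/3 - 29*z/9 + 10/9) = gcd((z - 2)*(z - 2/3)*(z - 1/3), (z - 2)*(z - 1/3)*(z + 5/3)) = z^2 - 7*z/3 + 2/3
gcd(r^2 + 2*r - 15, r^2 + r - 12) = r - 3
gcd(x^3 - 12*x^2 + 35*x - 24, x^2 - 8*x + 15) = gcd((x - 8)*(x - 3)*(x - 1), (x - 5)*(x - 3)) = x - 3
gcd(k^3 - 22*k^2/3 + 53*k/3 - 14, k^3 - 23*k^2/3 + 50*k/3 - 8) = k - 3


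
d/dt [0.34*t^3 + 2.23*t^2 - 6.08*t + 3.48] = 1.02*t^2 + 4.46*t - 6.08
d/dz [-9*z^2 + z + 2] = 1 - 18*z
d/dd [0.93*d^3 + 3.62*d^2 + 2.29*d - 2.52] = 2.79*d^2 + 7.24*d + 2.29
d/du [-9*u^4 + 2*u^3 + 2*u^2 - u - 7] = -36*u^3 + 6*u^2 + 4*u - 1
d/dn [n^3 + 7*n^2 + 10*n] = 3*n^2 + 14*n + 10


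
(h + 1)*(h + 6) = h^2 + 7*h + 6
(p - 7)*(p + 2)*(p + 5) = p^3 - 39*p - 70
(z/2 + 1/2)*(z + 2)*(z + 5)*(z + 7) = z^4/2 + 15*z^3/2 + 73*z^2/2 + 129*z/2 + 35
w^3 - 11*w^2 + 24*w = w*(w - 8)*(w - 3)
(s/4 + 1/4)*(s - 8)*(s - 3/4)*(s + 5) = s^4/4 - 11*s^3/16 - 83*s^2/8 - 31*s/16 + 15/2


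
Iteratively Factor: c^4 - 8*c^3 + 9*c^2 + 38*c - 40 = (c + 2)*(c^3 - 10*c^2 + 29*c - 20) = (c - 5)*(c + 2)*(c^2 - 5*c + 4) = (c - 5)*(c - 1)*(c + 2)*(c - 4)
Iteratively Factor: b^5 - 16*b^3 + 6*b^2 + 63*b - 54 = (b - 2)*(b^4 + 2*b^3 - 12*b^2 - 18*b + 27) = (b - 2)*(b - 1)*(b^3 + 3*b^2 - 9*b - 27) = (b - 2)*(b - 1)*(b + 3)*(b^2 - 9) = (b - 3)*(b - 2)*(b - 1)*(b + 3)*(b + 3)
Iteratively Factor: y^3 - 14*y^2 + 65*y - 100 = (y - 5)*(y^2 - 9*y + 20) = (y - 5)^2*(y - 4)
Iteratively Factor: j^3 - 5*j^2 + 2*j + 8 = (j - 4)*(j^2 - j - 2) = (j - 4)*(j - 2)*(j + 1)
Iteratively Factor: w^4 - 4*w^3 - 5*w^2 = (w)*(w^3 - 4*w^2 - 5*w) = w^2*(w^2 - 4*w - 5) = w^2*(w - 5)*(w + 1)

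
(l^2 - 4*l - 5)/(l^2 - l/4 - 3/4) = 4*(-l^2 + 4*l + 5)/(-4*l^2 + l + 3)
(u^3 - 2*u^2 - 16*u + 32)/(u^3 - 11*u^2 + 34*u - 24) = (u^2 + 2*u - 8)/(u^2 - 7*u + 6)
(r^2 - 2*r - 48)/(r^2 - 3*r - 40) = (r + 6)/(r + 5)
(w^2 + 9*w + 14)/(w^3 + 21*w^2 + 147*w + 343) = (w + 2)/(w^2 + 14*w + 49)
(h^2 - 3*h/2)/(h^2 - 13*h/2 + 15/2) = h/(h - 5)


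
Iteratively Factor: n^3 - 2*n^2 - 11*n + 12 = (n - 1)*(n^2 - n - 12) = (n - 1)*(n + 3)*(n - 4)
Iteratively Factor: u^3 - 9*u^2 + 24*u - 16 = (u - 1)*(u^2 - 8*u + 16) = (u - 4)*(u - 1)*(u - 4)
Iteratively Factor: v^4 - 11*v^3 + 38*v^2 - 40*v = (v - 5)*(v^3 - 6*v^2 + 8*v) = (v - 5)*(v - 2)*(v^2 - 4*v) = (v - 5)*(v - 4)*(v - 2)*(v)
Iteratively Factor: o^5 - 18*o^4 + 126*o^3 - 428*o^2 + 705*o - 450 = (o - 3)*(o^4 - 15*o^3 + 81*o^2 - 185*o + 150) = (o - 5)*(o - 3)*(o^3 - 10*o^2 + 31*o - 30) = (o - 5)^2*(o - 3)*(o^2 - 5*o + 6) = (o - 5)^2*(o - 3)^2*(o - 2)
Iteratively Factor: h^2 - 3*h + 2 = (h - 1)*(h - 2)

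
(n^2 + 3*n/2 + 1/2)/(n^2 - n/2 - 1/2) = (n + 1)/(n - 1)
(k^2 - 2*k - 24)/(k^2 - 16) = (k - 6)/(k - 4)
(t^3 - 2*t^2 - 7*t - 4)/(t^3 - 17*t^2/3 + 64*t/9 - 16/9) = 9*(t^2 + 2*t + 1)/(9*t^2 - 15*t + 4)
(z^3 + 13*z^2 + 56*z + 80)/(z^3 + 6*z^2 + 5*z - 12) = (z^2 + 9*z + 20)/(z^2 + 2*z - 3)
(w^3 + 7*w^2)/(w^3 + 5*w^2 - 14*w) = w/(w - 2)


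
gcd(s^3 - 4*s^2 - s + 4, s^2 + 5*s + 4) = s + 1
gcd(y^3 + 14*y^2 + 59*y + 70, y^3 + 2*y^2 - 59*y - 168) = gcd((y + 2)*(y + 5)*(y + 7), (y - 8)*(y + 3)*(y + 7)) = y + 7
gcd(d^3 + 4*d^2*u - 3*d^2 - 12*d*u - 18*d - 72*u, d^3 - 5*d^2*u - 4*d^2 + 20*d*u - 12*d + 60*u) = d - 6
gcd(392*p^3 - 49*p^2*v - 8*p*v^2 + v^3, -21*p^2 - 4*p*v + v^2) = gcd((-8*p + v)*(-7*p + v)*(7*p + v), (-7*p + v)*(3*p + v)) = 7*p - v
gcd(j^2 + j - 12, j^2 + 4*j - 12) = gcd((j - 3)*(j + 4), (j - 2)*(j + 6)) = 1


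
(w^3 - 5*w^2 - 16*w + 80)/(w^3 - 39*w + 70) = (w^2 - 16)/(w^2 + 5*w - 14)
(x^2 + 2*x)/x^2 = (x + 2)/x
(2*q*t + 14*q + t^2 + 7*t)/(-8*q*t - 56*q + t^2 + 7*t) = (-2*q - t)/(8*q - t)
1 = 1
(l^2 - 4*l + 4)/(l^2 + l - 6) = (l - 2)/(l + 3)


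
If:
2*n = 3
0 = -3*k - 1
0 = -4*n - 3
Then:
No Solution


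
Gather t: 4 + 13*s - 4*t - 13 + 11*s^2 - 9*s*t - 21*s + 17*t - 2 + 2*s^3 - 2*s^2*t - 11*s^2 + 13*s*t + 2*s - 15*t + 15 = 2*s^3 - 6*s + t*(-2*s^2 + 4*s - 2) + 4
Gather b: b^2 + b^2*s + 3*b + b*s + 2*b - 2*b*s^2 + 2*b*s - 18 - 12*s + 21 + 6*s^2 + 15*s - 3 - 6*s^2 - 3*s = b^2*(s + 1) + b*(-2*s^2 + 3*s + 5)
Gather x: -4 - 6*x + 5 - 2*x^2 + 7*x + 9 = -2*x^2 + x + 10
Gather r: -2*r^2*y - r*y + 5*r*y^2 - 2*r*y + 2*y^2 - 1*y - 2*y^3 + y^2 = -2*r^2*y + r*(5*y^2 - 3*y) - 2*y^3 + 3*y^2 - y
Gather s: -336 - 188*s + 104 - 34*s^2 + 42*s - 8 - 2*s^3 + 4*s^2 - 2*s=-2*s^3 - 30*s^2 - 148*s - 240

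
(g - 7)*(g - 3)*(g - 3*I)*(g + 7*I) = g^4 - 10*g^3 + 4*I*g^3 + 42*g^2 - 40*I*g^2 - 210*g + 84*I*g + 441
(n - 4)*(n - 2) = n^2 - 6*n + 8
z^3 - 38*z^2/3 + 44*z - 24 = (z - 6)^2*(z - 2/3)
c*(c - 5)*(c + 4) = c^3 - c^2 - 20*c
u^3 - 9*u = u*(u - 3)*(u + 3)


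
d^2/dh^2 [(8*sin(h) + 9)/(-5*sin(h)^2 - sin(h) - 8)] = (200*sin(h)^5 + 860*sin(h)^4 - 2185*sin(h)^3 - 2845*sin(h)^2 + 2090*sin(h) + 830)/(5*sin(h)^2 + sin(h) + 8)^3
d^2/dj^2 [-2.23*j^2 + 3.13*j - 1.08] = -4.46000000000000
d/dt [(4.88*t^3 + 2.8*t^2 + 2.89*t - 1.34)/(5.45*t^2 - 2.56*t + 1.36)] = (26.596*t^4 - 24.9856*t^3 - 3.0081*t^2 + 22.222*t + 0.5)/(29.7025*t^4 - 27.904*t^3 + 21.3776*t^2 - 6.9632*t + 1.8496)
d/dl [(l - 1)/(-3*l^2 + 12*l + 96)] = (-l^2 + 4*l + 2*(l - 2)*(l - 1) + 32)/(3*(-l^2 + 4*l + 32)^2)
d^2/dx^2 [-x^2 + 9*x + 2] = -2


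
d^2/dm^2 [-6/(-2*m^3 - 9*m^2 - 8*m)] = 12*(-3*m*(2*m + 3)*(2*m^2 + 9*m + 8) + 4*(3*m^2 + 9*m + 4)^2)/(m^3*(2*m^2 + 9*m + 8)^3)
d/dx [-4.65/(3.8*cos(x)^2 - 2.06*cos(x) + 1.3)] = (9.579 - 35.34*cos(x))*sin(x)/(3.8*cos(x)^2 - 2.06*cos(x) + 1.3)^2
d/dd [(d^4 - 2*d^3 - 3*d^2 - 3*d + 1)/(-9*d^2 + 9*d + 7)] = (-18*d^5 + 45*d^4 - 8*d^3 - 96*d^2 - 24*d - 30)/(81*d^4 - 162*d^3 - 45*d^2 + 126*d + 49)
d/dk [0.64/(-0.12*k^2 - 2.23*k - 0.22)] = (0.1536*k + 1.4272)/(0.12*k^2 + 2.23*k + 0.22)^2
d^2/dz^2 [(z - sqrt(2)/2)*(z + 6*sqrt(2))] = 2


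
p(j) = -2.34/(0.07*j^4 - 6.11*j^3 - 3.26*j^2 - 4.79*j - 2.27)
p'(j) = -2.34*(-0.28*j^3 + 18.33*j^2 + 6.52*j + 4.79)/(0.07*j^4 - 6.11*j^3 - 3.26*j^2 - 4.79*j - 2.27)^2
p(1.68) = 0.05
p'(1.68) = -0.07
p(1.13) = 0.11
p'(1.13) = -0.19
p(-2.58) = -0.02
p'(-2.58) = -0.03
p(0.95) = 0.16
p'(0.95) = -0.29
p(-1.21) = -0.24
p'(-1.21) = -0.60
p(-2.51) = -0.03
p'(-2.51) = -0.03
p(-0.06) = 1.17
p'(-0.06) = -2.63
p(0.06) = 0.91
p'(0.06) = -1.86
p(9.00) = 0.00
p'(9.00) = -0.00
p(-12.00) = -0.00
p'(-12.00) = -0.00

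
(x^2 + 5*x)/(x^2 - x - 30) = x/(x - 6)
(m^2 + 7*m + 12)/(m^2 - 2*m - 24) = (m + 3)/(m - 6)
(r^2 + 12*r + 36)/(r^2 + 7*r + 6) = (r + 6)/(r + 1)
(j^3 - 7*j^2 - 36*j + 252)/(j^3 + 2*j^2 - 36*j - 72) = (j - 7)/(j + 2)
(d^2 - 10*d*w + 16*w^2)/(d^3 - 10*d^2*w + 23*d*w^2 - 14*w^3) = (d - 8*w)/(d^2 - 8*d*w + 7*w^2)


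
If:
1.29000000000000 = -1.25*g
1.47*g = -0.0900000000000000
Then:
No Solution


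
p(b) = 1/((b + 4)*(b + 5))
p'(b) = -1/((b + 4)*(b + 5)^2) - 1/((b + 4)^2*(b + 5))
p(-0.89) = 0.08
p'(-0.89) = -0.04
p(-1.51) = 0.12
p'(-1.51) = -0.08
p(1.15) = 0.03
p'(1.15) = -0.01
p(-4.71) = -4.86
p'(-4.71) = 9.91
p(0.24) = 0.05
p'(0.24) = -0.02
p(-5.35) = 2.12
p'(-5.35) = 7.61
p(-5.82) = 0.67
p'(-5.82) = 1.19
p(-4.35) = -4.40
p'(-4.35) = -5.80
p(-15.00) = 0.01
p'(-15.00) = 0.00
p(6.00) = 0.01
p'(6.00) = 0.00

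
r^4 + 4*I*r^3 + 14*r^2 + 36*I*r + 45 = (r - 3*I)*(r - I)*(r + 3*I)*(r + 5*I)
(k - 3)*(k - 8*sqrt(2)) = k^2 - 8*sqrt(2)*k - 3*k + 24*sqrt(2)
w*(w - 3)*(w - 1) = w^3 - 4*w^2 + 3*w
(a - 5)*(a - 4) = a^2 - 9*a + 20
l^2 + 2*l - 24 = (l - 4)*(l + 6)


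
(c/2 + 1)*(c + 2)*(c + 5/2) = c^3/2 + 13*c^2/4 + 7*c + 5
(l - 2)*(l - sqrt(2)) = l^2 - 2*l - sqrt(2)*l + 2*sqrt(2)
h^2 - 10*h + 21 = (h - 7)*(h - 3)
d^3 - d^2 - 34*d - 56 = (d - 7)*(d + 2)*(d + 4)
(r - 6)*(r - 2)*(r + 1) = r^3 - 7*r^2 + 4*r + 12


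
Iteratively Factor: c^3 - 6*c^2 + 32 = (c + 2)*(c^2 - 8*c + 16) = (c - 4)*(c + 2)*(c - 4)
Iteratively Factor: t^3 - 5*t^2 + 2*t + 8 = (t - 2)*(t^2 - 3*t - 4) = (t - 4)*(t - 2)*(t + 1)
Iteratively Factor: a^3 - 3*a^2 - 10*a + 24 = (a - 4)*(a^2 + a - 6) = (a - 4)*(a - 2)*(a + 3)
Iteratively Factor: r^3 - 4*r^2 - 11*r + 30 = (r - 5)*(r^2 + r - 6) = (r - 5)*(r + 3)*(r - 2)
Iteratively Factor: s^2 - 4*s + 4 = (s - 2)*(s - 2)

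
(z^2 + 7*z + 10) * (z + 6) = z^3 + 13*z^2 + 52*z + 60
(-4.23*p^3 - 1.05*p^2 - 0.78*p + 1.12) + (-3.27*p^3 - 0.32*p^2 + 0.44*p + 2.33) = -7.5*p^3 - 1.37*p^2 - 0.34*p + 3.45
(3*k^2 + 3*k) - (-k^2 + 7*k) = 4*k^2 - 4*k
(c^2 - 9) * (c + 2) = c^3 + 2*c^2 - 9*c - 18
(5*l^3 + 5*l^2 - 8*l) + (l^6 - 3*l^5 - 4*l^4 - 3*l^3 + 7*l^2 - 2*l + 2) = l^6 - 3*l^5 - 4*l^4 + 2*l^3 + 12*l^2 - 10*l + 2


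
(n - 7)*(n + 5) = n^2 - 2*n - 35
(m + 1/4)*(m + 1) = m^2 + 5*m/4 + 1/4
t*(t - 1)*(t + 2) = t^3 + t^2 - 2*t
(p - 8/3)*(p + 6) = p^2 + 10*p/3 - 16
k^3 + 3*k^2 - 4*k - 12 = (k - 2)*(k + 2)*(k + 3)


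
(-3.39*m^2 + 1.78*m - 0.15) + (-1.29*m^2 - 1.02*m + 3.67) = -4.68*m^2 + 0.76*m + 3.52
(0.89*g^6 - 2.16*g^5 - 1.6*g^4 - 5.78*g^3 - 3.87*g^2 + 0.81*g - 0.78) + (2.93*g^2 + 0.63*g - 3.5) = 0.89*g^6 - 2.16*g^5 - 1.6*g^4 - 5.78*g^3 - 0.94*g^2 + 1.44*g - 4.28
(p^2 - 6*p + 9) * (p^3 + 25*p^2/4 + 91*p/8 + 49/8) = p^5 + p^4/4 - 137*p^3/8 - 47*p^2/8 + 525*p/8 + 441/8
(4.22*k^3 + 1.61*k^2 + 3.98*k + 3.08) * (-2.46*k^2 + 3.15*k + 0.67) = -10.3812*k^5 + 9.3324*k^4 - 1.8919*k^3 + 6.0389*k^2 + 12.3686*k + 2.0636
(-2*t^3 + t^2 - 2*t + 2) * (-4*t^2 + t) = 8*t^5 - 6*t^4 + 9*t^3 - 10*t^2 + 2*t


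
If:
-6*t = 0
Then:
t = 0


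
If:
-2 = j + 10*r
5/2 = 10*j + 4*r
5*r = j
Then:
No Solution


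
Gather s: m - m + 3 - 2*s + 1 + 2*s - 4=0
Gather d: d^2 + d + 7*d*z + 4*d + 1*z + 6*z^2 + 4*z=d^2 + d*(7*z + 5) + 6*z^2 + 5*z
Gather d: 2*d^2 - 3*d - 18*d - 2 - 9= 2*d^2 - 21*d - 11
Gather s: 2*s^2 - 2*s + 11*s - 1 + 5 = 2*s^2 + 9*s + 4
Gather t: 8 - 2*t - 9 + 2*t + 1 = 0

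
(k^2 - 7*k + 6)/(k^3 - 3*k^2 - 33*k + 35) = (k - 6)/(k^2 - 2*k - 35)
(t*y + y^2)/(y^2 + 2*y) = (t + y)/(y + 2)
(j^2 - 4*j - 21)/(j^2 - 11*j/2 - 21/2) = 2*(j + 3)/(2*j + 3)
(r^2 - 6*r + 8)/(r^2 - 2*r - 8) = (r - 2)/(r + 2)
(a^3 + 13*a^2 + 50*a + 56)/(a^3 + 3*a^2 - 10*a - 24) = (a + 7)/(a - 3)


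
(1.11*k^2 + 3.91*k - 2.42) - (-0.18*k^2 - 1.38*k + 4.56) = 1.29*k^2 + 5.29*k - 6.98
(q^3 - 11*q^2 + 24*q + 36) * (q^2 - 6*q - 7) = q^5 - 17*q^4 + 83*q^3 - 31*q^2 - 384*q - 252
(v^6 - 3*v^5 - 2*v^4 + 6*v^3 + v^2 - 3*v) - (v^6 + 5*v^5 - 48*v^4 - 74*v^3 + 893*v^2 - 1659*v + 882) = -8*v^5 + 46*v^4 + 80*v^3 - 892*v^2 + 1656*v - 882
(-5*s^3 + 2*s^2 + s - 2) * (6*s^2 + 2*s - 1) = -30*s^5 + 2*s^4 + 15*s^3 - 12*s^2 - 5*s + 2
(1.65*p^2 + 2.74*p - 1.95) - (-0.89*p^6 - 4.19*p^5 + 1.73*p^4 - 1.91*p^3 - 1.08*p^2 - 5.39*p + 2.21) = 0.89*p^6 + 4.19*p^5 - 1.73*p^4 + 1.91*p^3 + 2.73*p^2 + 8.13*p - 4.16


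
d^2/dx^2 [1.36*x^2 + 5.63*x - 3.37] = 2.72000000000000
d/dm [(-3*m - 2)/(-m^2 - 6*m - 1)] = (3*m^2 + 18*m - 2*(m + 3)*(3*m + 2) + 3)/(m^2 + 6*m + 1)^2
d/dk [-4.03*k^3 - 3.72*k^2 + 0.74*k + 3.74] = -12.09*k^2 - 7.44*k + 0.74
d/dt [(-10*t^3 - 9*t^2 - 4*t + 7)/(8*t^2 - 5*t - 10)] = (-80*t^4 + 100*t^3 + 377*t^2 + 68*t + 75)/(64*t^4 - 80*t^3 - 135*t^2 + 100*t + 100)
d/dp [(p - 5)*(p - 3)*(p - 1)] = 3*p^2 - 18*p + 23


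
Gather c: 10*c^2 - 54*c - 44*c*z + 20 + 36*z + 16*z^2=10*c^2 + c*(-44*z - 54) + 16*z^2 + 36*z + 20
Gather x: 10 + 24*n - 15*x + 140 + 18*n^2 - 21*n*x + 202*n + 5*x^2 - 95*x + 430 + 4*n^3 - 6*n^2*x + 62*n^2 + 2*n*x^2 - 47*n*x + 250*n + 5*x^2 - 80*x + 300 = 4*n^3 + 80*n^2 + 476*n + x^2*(2*n + 10) + x*(-6*n^2 - 68*n - 190) + 880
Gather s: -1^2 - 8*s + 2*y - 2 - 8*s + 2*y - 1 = -16*s + 4*y - 4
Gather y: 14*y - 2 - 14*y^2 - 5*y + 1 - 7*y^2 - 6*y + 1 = -21*y^2 + 3*y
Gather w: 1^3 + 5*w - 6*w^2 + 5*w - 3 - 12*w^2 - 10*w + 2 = -18*w^2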